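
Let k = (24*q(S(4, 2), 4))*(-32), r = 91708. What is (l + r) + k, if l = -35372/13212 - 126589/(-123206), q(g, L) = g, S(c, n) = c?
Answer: 36069697226657/406949418 ≈ 88634.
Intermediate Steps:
l = -671387191/406949418 (l = -35372*1/13212 - 126589*(-1/123206) = -8843/3303 + 126589/123206 = -671387191/406949418 ≈ -1.6498)
k = -3072 (k = (24*4)*(-32) = 96*(-32) = -3072)
(l + r) + k = (-671387191/406949418 + 91708) - 3072 = 37319845838753/406949418 - 3072 = 36069697226657/406949418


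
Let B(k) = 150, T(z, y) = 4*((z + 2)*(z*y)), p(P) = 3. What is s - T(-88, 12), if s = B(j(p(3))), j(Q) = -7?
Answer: -363114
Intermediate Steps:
T(z, y) = 4*y*z*(2 + z) (T(z, y) = 4*((2 + z)*(y*z)) = 4*(y*z*(2 + z)) = 4*y*z*(2 + z))
s = 150
s - T(-88, 12) = 150 - 4*12*(-88)*(2 - 88) = 150 - 4*12*(-88)*(-86) = 150 - 1*363264 = 150 - 363264 = -363114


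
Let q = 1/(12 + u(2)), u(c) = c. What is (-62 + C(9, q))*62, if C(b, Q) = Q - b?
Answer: -30783/7 ≈ -4397.6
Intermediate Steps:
q = 1/14 (q = 1/(12 + 2) = 1/14 ≈ 0.071429)
(-62 + C(9, q))*62 = (-62 + (1/14 - 1*9))*62 = (-62 + (1/14 - 9))*62 = (-62 - 125/14)*62 = -993/14*62 = -30783/7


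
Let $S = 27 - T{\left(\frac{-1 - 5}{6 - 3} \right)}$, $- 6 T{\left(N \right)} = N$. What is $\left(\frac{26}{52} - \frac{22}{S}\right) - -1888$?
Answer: $\frac{75507}{40} \approx 1887.7$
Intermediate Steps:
$T{\left(N \right)} = - \frac{N}{6}$
$S = \frac{80}{3}$ ($S = 27 - - \frac{\left(-1 - 5\right) \frac{1}{6 - 3}}{6} = 27 - - \frac{\left(-6\right) \frac{1}{3}}{6} = 27 - \left(- \frac{1}{6}\right) \left(-2\right) = 27 - \frac{1}{3} = \frac{80}{3} \approx 26.667$)
$\left(\frac{26}{52} - \frac{22}{S}\right) - -1888 = \left(\frac{26}{52} - \frac{22}{\frac{80}{3}}\right) - -1888 = \left(26 \cdot \frac{1}{52} - \frac{33}{40}\right) + 1888 = \left(\frac{1}{2} - \frac{33}{40}\right) + 1888 = - \frac{13}{40} + 1888 = \frac{75507}{40}$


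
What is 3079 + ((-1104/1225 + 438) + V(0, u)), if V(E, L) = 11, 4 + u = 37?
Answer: 4320696/1225 ≈ 3527.1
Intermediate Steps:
u = 33 (u = -4 + 37 = 33)
3079 + ((-1104/1225 + 438) + V(0, u)) = 3079 + ((-1104/1225 + 438) + 11) = 3079 + (535446/1225 + 11) = 3079 + 548921/1225 = 4320696/1225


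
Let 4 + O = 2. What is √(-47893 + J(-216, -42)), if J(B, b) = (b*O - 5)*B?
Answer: I*√64957 ≈ 254.87*I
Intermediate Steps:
O = -2 (O = -4 + 2 = -2)
J(B, b) = B*(-5 - 2*b) (J(B, b) = (b*(-2) - 5)*B = (-2*b - 5)*B = (-5 - 2*b)*B = B*(-5 - 2*b))
√(-47893 + J(-216, -42)) = √(-47893 - 1*(-216)*(5 + 2*(-42))) = √(-47893 - 1*(-216)*(5 - 84)) = √(-47893 - 1*(-216)*(-79)) = √(-47893 - 17064) = √(-64957) = I*√64957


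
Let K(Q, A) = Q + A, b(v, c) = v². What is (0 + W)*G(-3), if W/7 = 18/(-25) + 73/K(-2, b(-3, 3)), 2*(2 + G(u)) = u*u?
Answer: 1699/10 ≈ 169.90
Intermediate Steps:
G(u) = -2 + u²/2 (G(u) = -2 + (u*u)/2 = -2 + u²/2)
K(Q, A) = A + Q
W = 1699/25 (W = 7*(18/(-25) + 73/((-3)² - 2)) = 7*(18*(-1/25) + 73/(9 - 2)) = 7*(-18/25 + 73/7) = 7*(1699/175) = 1699/25 ≈ 67.960)
(0 + W)*G(-3) = (0 + 1699/25)*(-2 + (½)*(-3)²) = 1699*(-2 + (½)*9)/25 = 1699*(-2 + 9/2)/25 = (1699/25)*(5/2) = 1699/10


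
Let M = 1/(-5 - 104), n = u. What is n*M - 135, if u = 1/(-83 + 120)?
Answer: -544456/4033 ≈ -135.00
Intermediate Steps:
u = 1/37 ≈ 0.027027
n = 1/37 ≈ 0.027027
M = -1/109 (M = 1/(-109) = -1/109 ≈ -0.0091743)
n*M - 135 = (1/37)*(-1/109) - 135 = -1/4033 - 135 = -544456/4033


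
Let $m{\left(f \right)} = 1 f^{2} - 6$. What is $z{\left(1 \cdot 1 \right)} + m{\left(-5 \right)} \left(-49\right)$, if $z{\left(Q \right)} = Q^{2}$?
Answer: $-930$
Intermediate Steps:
$m{\left(f \right)} = -6 + f^{2}$ ($m{\left(f \right)} = f^{2} - 6 = -6 + f^{2}$)
$z{\left(1 \cdot 1 \right)} + m{\left(-5 \right)} \left(-49\right) = \left(1 \cdot 1\right)^{2} + \left(-6 + \left(-5\right)^{2}\right) \left(-49\right) = 1^{2} + \left(-6 + 25\right) \left(-49\right) = 1 + 19 \left(-49\right) = 1 - 931 = -930$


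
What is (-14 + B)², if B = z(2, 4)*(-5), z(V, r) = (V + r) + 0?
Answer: 1936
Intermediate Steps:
z(V, r) = V + r
B = -30 (B = (2 + 4)*(-5) = 6*(-5) = -30)
(-14 + B)² = (-14 - 30)² = (-44)² = 1936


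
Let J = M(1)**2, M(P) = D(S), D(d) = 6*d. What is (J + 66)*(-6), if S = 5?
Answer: -5796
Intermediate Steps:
M(P) = 30 (M(P) = 6*5 = 30)
J = 900 (J = 30**2 = 900)
(J + 66)*(-6) = (900 + 66)*(-6) = 966*(-6) = -5796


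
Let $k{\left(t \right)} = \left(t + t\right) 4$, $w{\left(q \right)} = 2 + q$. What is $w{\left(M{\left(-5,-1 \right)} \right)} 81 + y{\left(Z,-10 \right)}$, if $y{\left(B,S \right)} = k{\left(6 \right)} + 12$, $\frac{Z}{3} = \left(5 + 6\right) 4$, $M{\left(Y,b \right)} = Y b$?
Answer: $627$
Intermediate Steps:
$Z = 132$ ($Z = 3 \left(5 + 6\right) 4 = 3 \cdot 11 \cdot 4 = 3 \cdot 44 = 132$)
$k{\left(t \right)} = 8 t$ ($k{\left(t \right)} = 2 t 4 = 8 t$)
$y{\left(B,S \right)} = 60$ ($y{\left(B,S \right)} = 8 \cdot 6 + 12 = 48 + 12 = 60$)
$w{\left(M{\left(-5,-1 \right)} \right)} 81 + y{\left(Z,-10 \right)} = \left(2 - -5\right) 81 + 60 = \left(2 + 5\right) 81 + 60 = 7 \cdot 81 + 60 = 567 + 60 = 627$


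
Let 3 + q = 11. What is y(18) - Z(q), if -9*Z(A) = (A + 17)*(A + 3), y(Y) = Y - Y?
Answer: 275/9 ≈ 30.556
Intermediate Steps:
y(Y) = 0
q = 8 (q = -3 + 11 = 8)
Z(A) = -(3 + A)*(17 + A)/9 (Z(A) = -(A + 17)*(A + 3)/9 = -(17 + A)*(3 + A)/9 = -(3 + A)*(17 + A)/9)
y(18) - Z(q) = 0 - (-17/3 - 20/9*8 - ⅑*8²) = 0 - (-17/3 - 160/9 - ⅑*64) = 0 - (-17/3 - 160/9 - 64/9) = 0 - 1*(-275/9) = 0 + 275/9 = 275/9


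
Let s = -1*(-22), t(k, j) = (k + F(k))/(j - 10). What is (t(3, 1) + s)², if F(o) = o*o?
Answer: 3844/9 ≈ 427.11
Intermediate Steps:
F(o) = o²
t(k, j) = (k + k²)/(-10 + j) (t(k, j) = (k + k²)/(j - 10) = (k + k²)/(-10 + j))
s = 22
(t(3, 1) + s)² = (3*(1 + 3)/(-10 + 1) + 22)² = (3*4/(-9) + 22)² = (3*(-⅑)*4 + 22)² = (-4/3 + 22)² = (62/3)² = 3844/9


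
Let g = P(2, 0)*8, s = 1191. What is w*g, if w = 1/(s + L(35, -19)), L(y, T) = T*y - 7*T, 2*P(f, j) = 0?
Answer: 0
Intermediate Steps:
P(f, j) = 0 (P(f, j) = (½)*0 = 0)
L(y, T) = -7*T + T*y
w = 1/659 (w = 1/(1191 - 19*(-7 + 35)) = 1/(1191 - 19*28) = 1/(1191 - 532) = 1/659 ≈ 0.0015175)
g = 0 (g = 0*8 = 0)
w*g = (1/659)*0 = 0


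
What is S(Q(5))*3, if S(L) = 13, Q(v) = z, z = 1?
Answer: 39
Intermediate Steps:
Q(v) = 1
S(Q(5))*3 = 13*3 = 39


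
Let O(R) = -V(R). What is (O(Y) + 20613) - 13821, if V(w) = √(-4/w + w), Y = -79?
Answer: 6792 - 9*I*√6083/79 ≈ 6792.0 - 8.8853*I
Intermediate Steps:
V(w) = √(w - 4/w)
O(R) = -√(R - 4/R)
(O(Y) + 20613) - 13821 = (-√(-79 - 4/(-79)) + 20613) - 13821 = (-√(-79 - 4*(-1/79)) + 20613) - 13821 = (-√(-79 + 4/79) + 20613) - 13821 = (-√(-6237/79) + 20613) - 13821 = (-9*I*√6083/79 + 20613) - 13821 = (20613 - 9*I*√6083/79) - 13821 = 6792 - 9*I*√6083/79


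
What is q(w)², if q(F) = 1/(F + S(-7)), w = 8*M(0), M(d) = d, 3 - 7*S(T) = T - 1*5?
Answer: 49/225 ≈ 0.21778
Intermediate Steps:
S(T) = 8/7 - T/7 (S(T) = 3/7 - (T - 1*5)/7 = 3/7 - (T - 5)/7 = 3/7 - (-5 + T)/7 = 3/7 + (5/7 - T/7) = 8/7 - T/7)
w = 0 (w = 8*0 = 0)
q(F) = 1/(15/7 + F) (q(F) = 1/(F + (8/7 - ⅐*(-7))) = 1/(F + (8/7 + 1)) = 1/(F + 15/7) = 1/(15/7 + F))
q(w)² = (7/(15 + 7*0))² = (7/(15 + 0))² = (7/15)² = 49/225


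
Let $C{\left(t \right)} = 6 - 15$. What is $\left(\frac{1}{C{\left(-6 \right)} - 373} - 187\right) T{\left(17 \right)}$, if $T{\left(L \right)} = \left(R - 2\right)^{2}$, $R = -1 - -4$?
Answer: $- \frac{71435}{382} \approx -187.0$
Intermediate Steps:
$C{\left(t \right)} = -9$ ($C{\left(t \right)} = 6 - 15 = -9$)
$R = 3$ ($R = -1 + 4 = 3$)
$T{\left(L \right)} = 1$ ($T{\left(L \right)} = \left(3 - 2\right)^{2} = 1^{2} = 1$)
$\left(\frac{1}{C{\left(-6 \right)} - 373} - 187\right) T{\left(17 \right)} = \left(\frac{1}{-9 - 373} - 187\right) 1 = \left(\frac{1}{-382} - 187\right) 1 = \left(- \frac{1}{382} - 187\right) 1 = \left(- \frac{71435}{382}\right) 1 = - \frac{71435}{382}$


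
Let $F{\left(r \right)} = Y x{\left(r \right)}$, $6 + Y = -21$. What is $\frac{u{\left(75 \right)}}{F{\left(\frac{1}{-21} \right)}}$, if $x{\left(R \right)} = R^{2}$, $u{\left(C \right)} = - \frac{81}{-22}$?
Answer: $- \frac{1323}{22} \approx -60.136$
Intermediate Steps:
$Y = -27$ ($Y = -6 - 21 = -27$)
$u{\left(C \right)} = \frac{81}{22}$ ($u{\left(C \right)} = \left(-81\right) \left(- \frac{1}{22}\right) = \frac{81}{22}$)
$F{\left(r \right)} = - 27 r^{2}$
$\frac{u{\left(75 \right)}}{F{\left(\frac{1}{-21} \right)}} = \frac{81}{22 \left(- 27 \left(\frac{1}{-21}\right)^{2}\right)} = \frac{81}{22 \left(- 27 \left(- \frac{1}{21}\right)^{2}\right)} = \frac{81}{22 \left(\left(-27\right) \frac{1}{441}\right)} = \frac{81}{22 \left(- \frac{3}{49}\right)} = \frac{81}{22} \left(- \frac{49}{3}\right) = - \frac{1323}{22}$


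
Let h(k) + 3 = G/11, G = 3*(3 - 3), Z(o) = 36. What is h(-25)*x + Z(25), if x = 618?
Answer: -1818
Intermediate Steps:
G = 0 (G = 3*0 = 0)
h(k) = -3 (h(k) = -3 + 0/11 = -3 + 0*(1/11) = -3 + 0 = -3)
h(-25)*x + Z(25) = -3*618 + 36 = -1854 + 36 = -1818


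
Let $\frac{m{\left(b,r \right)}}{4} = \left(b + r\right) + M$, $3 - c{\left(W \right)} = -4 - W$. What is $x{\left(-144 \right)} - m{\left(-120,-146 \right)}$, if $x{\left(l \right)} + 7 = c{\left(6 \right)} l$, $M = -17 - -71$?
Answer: $-1031$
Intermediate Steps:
$c{\left(W \right)} = 7 + W$ ($c{\left(W \right)} = 3 - \left(-4 - W\right) = 3 + \left(4 + W\right) = 7 + W$)
$M = 54$ ($M = -17 + 71 = 54$)
$x{\left(l \right)} = -7 + 13 l$ ($x{\left(l \right)} = -7 + \left(7 + 6\right) l = -7 + 13 l$)
$m{\left(b,r \right)} = 216 + 4 b + 4 r$ ($m{\left(b,r \right)} = 4 \left(\left(b + r\right) + 54\right) = 4 \left(54 + b + r\right) = 216 + 4 b + 4 r$)
$x{\left(-144 \right)} - m{\left(-120,-146 \right)} = \left(-7 + 13 \left(-144\right)\right) - \left(216 + 4 \left(-120\right) + 4 \left(-146\right)\right) = \left(-7 - 1872\right) - \left(216 - 480 - 584\right) = -1879 - -848 = -1879 + 848 = -1031$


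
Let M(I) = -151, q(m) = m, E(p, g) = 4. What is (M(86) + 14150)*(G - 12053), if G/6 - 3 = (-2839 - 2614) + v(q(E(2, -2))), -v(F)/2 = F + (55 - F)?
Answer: -635736587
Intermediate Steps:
v(F) = -110 (v(F) = -2*(F + (55 - F)) = -2*55 = -110)
G = -33360 (G = 18 + 6*((-2839 - 2614) - 110) = 18 + 6*(-5453 - 110) = 18 + 6*(-5563) = 18 - 33378 = -33360)
(M(86) + 14150)*(G - 12053) = (-151 + 14150)*(-33360 - 12053) = 13999*(-45413) = -635736587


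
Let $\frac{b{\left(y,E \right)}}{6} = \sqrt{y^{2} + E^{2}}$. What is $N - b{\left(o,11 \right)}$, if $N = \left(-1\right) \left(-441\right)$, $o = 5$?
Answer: $441 - 6 \sqrt{146} \approx 368.5$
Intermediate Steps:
$b{\left(y,E \right)} = 6 \sqrt{E^{2} + y^{2}}$ ($b{\left(y,E \right)} = 6 \sqrt{y^{2} + E^{2}} = 6 \sqrt{E^{2} + y^{2}}$)
$N = 441$
$N - b{\left(o,11 \right)} = 441 - 6 \sqrt{11^{2} + 5^{2}} = 441 - 6 \sqrt{121 + 25} = 441 - 6 \sqrt{146}$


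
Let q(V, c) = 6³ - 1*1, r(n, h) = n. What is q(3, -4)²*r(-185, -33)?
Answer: -8551625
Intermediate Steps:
q(V, c) = 215 (q(V, c) = 216 - 1 = 215)
q(3, -4)²*r(-185, -33) = 215²*(-185) = 46225*(-185) = -8551625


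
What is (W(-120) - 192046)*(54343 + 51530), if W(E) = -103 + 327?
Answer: -20308770606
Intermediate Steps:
W(E) = 224
(W(-120) - 192046)*(54343 + 51530) = (224 - 192046)*(54343 + 51530) = -191822*105873 = -20308770606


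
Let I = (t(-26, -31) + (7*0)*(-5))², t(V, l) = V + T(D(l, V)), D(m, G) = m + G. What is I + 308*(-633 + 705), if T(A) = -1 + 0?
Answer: 22905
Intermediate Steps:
D(m, G) = G + m
T(A) = -1
t(V, l) = -1 + V (t(V, l) = V - 1 = -1 + V)
I = 729 (I = ((-1 - 26) + (7*0)*(-5))² = (-27 + 0*(-5))² = (-27 + 0)² = (-27)² = 729)
I + 308*(-633 + 705) = 729 + 308*(-633 + 705) = 729 + 308*72 = 729 + 22176 = 22905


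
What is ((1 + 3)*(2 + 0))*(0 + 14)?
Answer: 112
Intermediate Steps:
((1 + 3)*(2 + 0))*(0 + 14) = (4*2)*14 = 8*14 = 112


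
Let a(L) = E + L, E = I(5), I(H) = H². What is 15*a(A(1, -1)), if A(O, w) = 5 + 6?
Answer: 540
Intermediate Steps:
E = 25 (E = 5² = 25)
A(O, w) = 11
a(L) = 25 + L
15*a(A(1, -1)) = 15*(25 + 11) = 15*36 = 540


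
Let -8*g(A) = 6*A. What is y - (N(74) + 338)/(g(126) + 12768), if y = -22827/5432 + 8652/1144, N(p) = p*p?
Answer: 160041033/55151096 ≈ 2.9019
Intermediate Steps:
N(p) = p**2
g(A) = -3*A/4
y = 372921/110968 (y = -22827*1/5432 + 8652*(1/1144) = -3261/776 + 2163/286 = 372921/110968 ≈ 3.3606)
y - (N(74) + 338)/(g(126) + 12768) = 372921/110968 - (74**2 + 338)/(-3/4*126 + 12768) = 372921/110968 - (5476 + 338)/(-189/2 + 12768) = 372921/110968 - 5814/25347/2 = 372921/110968 - 5814*2/25347 = 372921/110968 - 1*228/497 = 372921/110968 - 228/497 = 160041033/55151096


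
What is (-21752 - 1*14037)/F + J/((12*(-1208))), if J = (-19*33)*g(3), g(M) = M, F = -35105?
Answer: 194943283/169627360 ≈ 1.1492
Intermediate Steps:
J = -1881 (J = -19*33*3 = -627*3 = -1881)
(-21752 - 1*14037)/F + J/((12*(-1208))) = (-21752 - 1*14037)/(-35105) - 1881/(12*(-1208)) = (-21752 - 14037)*(-1/35105) - 1881/(-14496) = -35789*(-1/35105) - 1881*(-1/14496) = 35789/35105 + 627/4832 = 194943283/169627360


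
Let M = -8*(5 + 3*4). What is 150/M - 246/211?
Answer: -32553/14348 ≈ -2.2688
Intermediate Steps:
M = -136 (M = -8*(5 + 12) = -8*17 = -136)
150/M - 246/211 = 150/(-136) - 246/211 = 150*(-1/136) - 246*1/211 = -75/68 - 246/211 = -32553/14348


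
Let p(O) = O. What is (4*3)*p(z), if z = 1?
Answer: 12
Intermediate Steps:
(4*3)*p(z) = (4*3)*1 = 12*1 = 12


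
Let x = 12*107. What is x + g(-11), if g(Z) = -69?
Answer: 1215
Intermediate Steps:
x = 1284
x + g(-11) = 1284 - 69 = 1215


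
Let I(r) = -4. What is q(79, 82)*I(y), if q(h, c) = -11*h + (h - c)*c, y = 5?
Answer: 4460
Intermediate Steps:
q(h, c) = -11*h + c*(h - c)
q(79, 82)*I(y) = (-1*82**2 - 11*79 + 82*79)*(-4) = (-1*6724 - 869 + 6478)*(-4) = (-6724 - 869 + 6478)*(-4) = -1115*(-4) = 4460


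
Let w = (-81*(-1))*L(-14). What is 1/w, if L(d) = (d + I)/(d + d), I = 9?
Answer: 28/405 ≈ 0.069136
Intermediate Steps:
L(d) = (9 + d)/(2*d) (L(d) = (d + 9)/(d + d) = (9 + d)/((2*d)) = (9 + d)*(1/(2*d)) = (9 + d)/(2*d))
w = 405/28 (w = (-81*(-1))*((½)*(9 - 14)/(-14)) = 81*((½)*(-1/14)*(-5)) = 81*(5/28) = 405/28 ≈ 14.464)
1/w = 1/(405/28) = 28/405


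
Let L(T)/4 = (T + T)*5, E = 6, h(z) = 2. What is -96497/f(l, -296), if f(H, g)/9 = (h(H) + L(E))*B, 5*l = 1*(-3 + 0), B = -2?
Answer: 96497/4356 ≈ 22.153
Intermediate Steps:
L(T) = 40*T (L(T) = 4*((T + T)*5) = 4*((2*T)*5) = 4*(10*T) = 40*T)
l = -⅗ (l = (1*(-3 + 0))/5 = (1*(-3))/5 = (⅕)*(-3) = -⅗ ≈ -0.60000)
f(H, g) = -4356 (f(H, g) = 9*((2 + 40*6)*(-2)) = 9*((2 + 240)*(-2)) = 9*(242*(-2)) = 9*(-484) = -4356)
-96497/f(l, -296) = -96497/(-4356) = -96497*(-1/4356) = 96497/4356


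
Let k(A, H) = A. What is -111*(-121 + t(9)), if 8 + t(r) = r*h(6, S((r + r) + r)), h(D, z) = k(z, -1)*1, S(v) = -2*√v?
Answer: 14319 + 5994*√3 ≈ 24701.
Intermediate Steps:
h(D, z) = z (h(D, z) = z*1 = z)
t(r) = -8 - 2*√3*r^(3/2) (t(r) = -8 + r*(-2*√((r + r) + r)) = -8 + r*(-2*√(2*r + r)) = -8 + r*(-2*√3*√r) = -8 - 2*√3*r^(3/2))
-111*(-121 + t(9)) = -111*(-121 + (-8 - 2*√3*9^(3/2))) = -111*(-121 + (-8 - 2*√3*27)) = -111*(-121 + (-8 - 54*√3)) = -111*(-129 - 54*√3) = 14319 + 5994*√3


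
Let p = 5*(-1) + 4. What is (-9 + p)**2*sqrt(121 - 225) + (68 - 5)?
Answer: 63 + 200*I*sqrt(26) ≈ 63.0 + 1019.8*I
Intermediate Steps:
p = -1 (p = -5 + 4 = -1)
(-9 + p)**2*sqrt(121 - 225) + (68 - 5) = (-9 - 1)**2*sqrt(121 - 225) + (68 - 5) = (-10)**2*sqrt(-104) + 63 = 100*(2*I*sqrt(26)) + 63 = 200*I*sqrt(26) + 63 = 63 + 200*I*sqrt(26)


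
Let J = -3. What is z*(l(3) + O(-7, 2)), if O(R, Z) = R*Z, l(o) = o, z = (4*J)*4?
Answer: 528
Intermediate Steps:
z = -48 (z = (4*(-3))*4 = -12*4 = -48)
z*(l(3) + O(-7, 2)) = -48*(3 - 7*2) = -48*(3 - 14) = -48*(-11) = 528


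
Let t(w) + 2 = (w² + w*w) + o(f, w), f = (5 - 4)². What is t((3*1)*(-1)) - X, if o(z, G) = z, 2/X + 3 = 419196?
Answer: 7126279/419193 ≈ 17.000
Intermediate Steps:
X = 2/419193 (X = 2/(-3 + 419196) = 2/419193 ≈ 4.7711e-6)
f = 1 (f = 1² = 1)
t(w) = -1 + 2*w² (t(w) = -2 + ((w² + w*w) + 1) = -2 + ((w² + w²) + 1) = -2 + (2*w² + 1) = -2 + (1 + 2*w²) = -1 + 2*w²)
t((3*1)*(-1)) - X = (-1 + 2*((3*1)*(-1))²) - 1*2/419193 = (-1 + 2*(3*(-1))²) - 2/419193 = (-1 + 2*(-3)²) - 2/419193 = (-1 + 2*9) - 2/419193 = (-1 + 18) - 2/419193 = 17 - 2/419193 = 7126279/419193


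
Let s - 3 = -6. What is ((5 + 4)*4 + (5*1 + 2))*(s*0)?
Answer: 0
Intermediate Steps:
s = -3 (s = 3 - 6 = -3)
((5 + 4)*4 + (5*1 + 2))*(s*0) = ((5 + 4)*4 + (5*1 + 2))*(-3*0) = (9*4 + (5 + 2))*0 = (36 + 7)*0 = 43*0 = 0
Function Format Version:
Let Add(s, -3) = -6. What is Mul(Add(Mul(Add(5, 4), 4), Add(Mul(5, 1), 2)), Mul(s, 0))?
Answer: 0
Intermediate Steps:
s = -3 (s = Add(3, -6) = -3)
Mul(Add(Mul(Add(5, 4), 4), Add(Mul(5, 1), 2)), Mul(s, 0)) = Mul(Add(Mul(Add(5, 4), 4), Add(Mul(5, 1), 2)), Mul(-3, 0)) = Mul(Add(Mul(9, 4), Add(5, 2)), 0) = Mul(Add(36, 7), 0) = Mul(43, 0) = 0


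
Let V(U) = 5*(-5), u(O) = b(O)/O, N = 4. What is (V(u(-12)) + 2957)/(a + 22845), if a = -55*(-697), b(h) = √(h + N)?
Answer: 733/15295 ≈ 0.047924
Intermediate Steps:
b(h) = √(4 + h) (b(h) = √(h + 4) = √(4 + h))
a = 38335
u(O) = √(4 + O)/O
V(U) = -25
(V(u(-12)) + 2957)/(a + 22845) = (-25 + 2957)/(38335 + 22845) = 2932/61180 = 2932*(1/61180) = 733/15295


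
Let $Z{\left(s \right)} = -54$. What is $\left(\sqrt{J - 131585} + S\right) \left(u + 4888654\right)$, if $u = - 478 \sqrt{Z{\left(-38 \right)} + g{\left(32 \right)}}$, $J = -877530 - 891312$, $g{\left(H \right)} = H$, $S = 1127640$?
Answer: $2 \left(1127640 + i \sqrt{1900427}\right) \left(2444327 - 239 i \sqrt{22}\right) \approx 5.5126 \cdot 10^{12} + 4.2111 \cdot 10^{9} i$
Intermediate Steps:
$J = -1768842$
$u = - 478 i \sqrt{22}$ ($u = - 478 \sqrt{-54 + 32} = - 478 \sqrt{-22} = - 478 i \sqrt{22} \approx - 2242.0 i$)
$\left(\sqrt{J - 131585} + S\right) \left(u + 4888654\right) = \left(\sqrt{-1768842 - 131585} + 1127640\right) \left(- 478 i \sqrt{22} + 4888654\right) = \left(\sqrt{-1900427} + 1127640\right) \left(4888654 - 478 i \sqrt{22}\right) = \left(i \sqrt{1900427} + 1127640\right) \left(4888654 - 478 i \sqrt{22}\right) = \left(1127640 + i \sqrt{1900427}\right) \left(4888654 - 478 i \sqrt{22}\right)$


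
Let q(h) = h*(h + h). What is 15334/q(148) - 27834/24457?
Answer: -11409841/14478544 ≈ -0.78805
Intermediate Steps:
q(h) = 2*h² (q(h) = h*(2*h) = 2*h²)
15334/q(148) - 27834/24457 = 15334/((2*148²)) - 27834/24457 = 15334/((2*21904)) - 27834*1/24457 = 15334/43808 - 27834/24457 = 15334*(1/43808) - 27834/24457 = 7667/21904 - 27834/24457 = -11409841/14478544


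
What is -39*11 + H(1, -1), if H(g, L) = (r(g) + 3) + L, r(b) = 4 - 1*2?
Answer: -425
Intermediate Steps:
r(b) = 2 (r(b) = 4 - 2 = 2)
H(g, L) = 5 + L (H(g, L) = (2 + 3) + L = 5 + L)
-39*11 + H(1, -1) = -39*11 + (5 - 1) = -429 + 4 = -425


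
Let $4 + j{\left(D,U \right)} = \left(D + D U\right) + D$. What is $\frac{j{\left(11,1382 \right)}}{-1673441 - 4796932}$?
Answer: $- \frac{15220}{6470373} \approx -0.0023523$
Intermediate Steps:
$j{\left(D,U \right)} = -4 + 2 D + D U$ ($j{\left(D,U \right)} = -4 + \left(\left(D + D U\right) + D\right) = -4 + \left(2 D + D U\right) = -4 + 2 D + D U$)
$\frac{j{\left(11,1382 \right)}}{-1673441 - 4796932} = \frac{-4 + 2 \cdot 11 + 11 \cdot 1382}{-1673441 - 4796932} = \frac{-4 + 22 + 15202}{-6470373} = 15220 \left(- \frac{1}{6470373}\right) = - \frac{15220}{6470373}$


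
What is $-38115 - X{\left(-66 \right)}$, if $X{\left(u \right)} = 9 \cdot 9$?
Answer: $-38196$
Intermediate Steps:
$X{\left(u \right)} = 81$
$-38115 - X{\left(-66 \right)} = -38115 - 81 = -38196$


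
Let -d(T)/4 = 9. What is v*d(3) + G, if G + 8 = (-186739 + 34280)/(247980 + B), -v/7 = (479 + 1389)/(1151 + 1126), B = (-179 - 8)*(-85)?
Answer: 13229062873/66760375 ≈ 198.16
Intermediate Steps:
B = 15895 (B = -187*(-85) = 15895)
d(T) = -36 (d(T) = -4*9 = -36)
v = -13076/2277 (v = -7*(479 + 1389)/(1151 + 1126) = -13076/2277 ≈ -5.7426)
G = -2263459/263875 (G = -8 + (-186739 + 34280)/(247980 + 15895) = -8 - 152459/263875 = -2263459/263875 ≈ -8.5778)
v*d(3) + G = -13076/2277*(-36) - 2263459/263875 = 52304/253 - 2263459/263875 = 13229062873/66760375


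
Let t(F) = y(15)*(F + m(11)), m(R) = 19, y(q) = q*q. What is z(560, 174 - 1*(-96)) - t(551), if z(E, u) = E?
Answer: -127690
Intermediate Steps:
y(q) = q**2
t(F) = 4275 + 225*F (t(F) = 15**2*(F + 19) = 225*(19 + F) = 4275 + 225*F)
z(560, 174 - 1*(-96)) - t(551) = 560 - (4275 + 225*551) = 560 - (4275 + 123975) = 560 - 1*128250 = 560 - 128250 = -127690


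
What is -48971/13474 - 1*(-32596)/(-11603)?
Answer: -1007409017/156338822 ≈ -6.4438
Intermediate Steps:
-48971/13474 - 1*(-32596)/(-11603) = -48971*1/13474 + 32596*(-1/11603) = -48971/13474 - 32596/11603 = -1007409017/156338822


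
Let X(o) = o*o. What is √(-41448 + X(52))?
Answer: 2*I*√9686 ≈ 196.83*I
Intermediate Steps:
X(o) = o²
√(-41448 + X(52)) = √(-41448 + 52²) = √(-41448 + 2704) = √(-38744) = 2*I*√9686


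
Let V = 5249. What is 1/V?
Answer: 1/5249 ≈ 0.00019051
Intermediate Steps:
1/V = 1/5249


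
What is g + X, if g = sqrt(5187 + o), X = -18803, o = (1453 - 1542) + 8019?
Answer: -18803 + sqrt(13117) ≈ -18688.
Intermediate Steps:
o = 7930 (o = -89 + 8019 = 7930)
g = sqrt(13117) (g = sqrt(5187 + 7930) = sqrt(13117) ≈ 114.53)
g + X = sqrt(13117) - 18803 = -18803 + sqrt(13117)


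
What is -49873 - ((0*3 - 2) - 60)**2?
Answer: -53717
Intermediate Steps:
-49873 - ((0*3 - 2) - 60)**2 = -49873 - ((0 - 2) - 60)**2 = -49873 - (-2 - 60)**2 = -49873 - 1*(-62)**2 = -49873 - 1*3844 = -49873 - 3844 = -53717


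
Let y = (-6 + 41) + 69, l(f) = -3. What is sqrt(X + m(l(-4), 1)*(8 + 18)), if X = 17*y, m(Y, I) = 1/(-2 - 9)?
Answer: 3*sqrt(23738)/11 ≈ 42.019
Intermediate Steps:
m(Y, I) = -1/11 (m(Y, I) = 1/(-11) = -1/11)
y = 104 (y = 35 + 69 = 104)
X = 1768 (X = 17*104 = 1768)
sqrt(X + m(l(-4), 1)*(8 + 18)) = sqrt(1768 - (8 + 18)/11) = sqrt(1768 - 1/11*26) = sqrt(1768 - 26/11) = sqrt(19422/11) = 3*sqrt(23738)/11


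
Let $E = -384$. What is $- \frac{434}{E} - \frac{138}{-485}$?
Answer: $\frac{131741}{93120} \approx 1.4147$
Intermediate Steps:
$- \frac{434}{E} - \frac{138}{-485} = - \frac{434}{-384} - \frac{138}{-485} = \left(-434\right) \left(- \frac{1}{384}\right) - - \frac{138}{485} = \frac{217}{192} + \frac{138}{485} = \frac{131741}{93120}$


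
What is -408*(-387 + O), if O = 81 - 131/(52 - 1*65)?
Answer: 1569576/13 ≈ 1.2074e+5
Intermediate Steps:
O = 1184/13 (O = 81 - 131/(52 - 65) = 81 - 131/(-13) = 81 - 131*(-1)/13 = 81 - 1*(-131/13) = 81 + 131/13 = 1184/13 ≈ 91.077)
-408*(-387 + O) = -408*(-387 + 1184/13) = -408*(-3847/13) = 1569576/13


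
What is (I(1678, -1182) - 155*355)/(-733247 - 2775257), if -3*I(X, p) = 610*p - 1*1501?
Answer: -278723/5262756 ≈ -0.052961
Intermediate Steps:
I(X, p) = 1501/3 - 610*p/3 (I(X, p) = -(610*p - 1*1501)/3 = -(610*p - 1501)/3 = -(-1501 + 610*p)/3 = 1501/3 - 610*p/3)
(I(1678, -1182) - 155*355)/(-733247 - 2775257) = ((1501/3 - 610/3*(-1182)) - 155*355)/(-733247 - 2775257) = ((1501/3 + 240340) - 55025)/(-3508504) = (722521/3 - 55025)*(-1/3508504) = (557446/3)*(-1/3508504) = -278723/5262756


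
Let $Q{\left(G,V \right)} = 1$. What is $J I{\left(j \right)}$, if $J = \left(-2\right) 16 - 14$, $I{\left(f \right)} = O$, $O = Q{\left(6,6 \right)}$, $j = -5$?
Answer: $-46$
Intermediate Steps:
$O = 1$
$I{\left(f \right)} = 1$
$J = -46$ ($J = -32 - 14 = -46$)
$J I{\left(j \right)} = \left(-46\right) 1 = -46$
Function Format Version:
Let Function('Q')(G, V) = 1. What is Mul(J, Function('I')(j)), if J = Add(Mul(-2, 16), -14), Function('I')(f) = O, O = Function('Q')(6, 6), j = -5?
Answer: -46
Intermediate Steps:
O = 1
Function('I')(f) = 1
J = -46 (J = Add(-32, -14) = -46)
Mul(J, Function('I')(j)) = Mul(-46, 1) = -46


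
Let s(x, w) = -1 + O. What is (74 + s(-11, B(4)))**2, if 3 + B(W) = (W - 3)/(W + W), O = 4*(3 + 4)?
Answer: 10201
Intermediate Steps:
O = 28 (O = 4*7 = 28)
B(W) = -3 + (-3 + W)/(2*W) (B(W) = -3 + (W - 3)/(W + W) = -3 + (-3 + W)/((2*W)) = -3 + (-3 + W)*(1/(2*W)) = -3 + (-3 + W)/(2*W))
s(x, w) = 27 (s(x, w) = -1 + 28 = 27)
(74 + s(-11, B(4)))**2 = (74 + 27)**2 = 101**2 = 10201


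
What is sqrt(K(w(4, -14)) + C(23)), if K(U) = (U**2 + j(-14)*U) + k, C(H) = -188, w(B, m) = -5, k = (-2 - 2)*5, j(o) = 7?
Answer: I*sqrt(218) ≈ 14.765*I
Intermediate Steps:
k = -20 (k = -4*5 = -20)
K(U) = -20 + U**2 + 7*U (K(U) = (U**2 + 7*U) - 20 = -20 + U**2 + 7*U)
sqrt(K(w(4, -14)) + C(23)) = sqrt((-20 + (-5)**2 + 7*(-5)) - 188) = sqrt((-20 + 25 - 35) - 188) = sqrt(-30 - 188) = sqrt(-218) = I*sqrt(218)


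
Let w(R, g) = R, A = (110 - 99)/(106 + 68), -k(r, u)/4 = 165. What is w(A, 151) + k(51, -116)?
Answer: -114829/174 ≈ -659.94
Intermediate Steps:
k(r, u) = -660 (k(r, u) = -4*165 = -660)
A = 11/174 ≈ 0.063218
w(A, 151) + k(51, -116) = 11/174 - 660 = -114829/174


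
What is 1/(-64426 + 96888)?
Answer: 1/32462 ≈ 3.0805e-5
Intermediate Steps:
1/(-64426 + 96888) = 1/32462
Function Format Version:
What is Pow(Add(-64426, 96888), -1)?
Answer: Rational(1, 32462) ≈ 3.0805e-5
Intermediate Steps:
Pow(Add(-64426, 96888), -1) = Pow(32462, -1) = Rational(1, 32462)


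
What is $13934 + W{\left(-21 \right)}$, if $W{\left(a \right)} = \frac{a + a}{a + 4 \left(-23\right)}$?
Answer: $\frac{1574584}{113} \approx 13934.0$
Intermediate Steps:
$W{\left(a \right)} = \frac{2 a}{-92 + a}$ ($W{\left(a \right)} = \frac{2 a}{a - 92} = \frac{2 a}{-92 + a}$)
$13934 + W{\left(-21 \right)} = 13934 + 2 \left(-21\right) \frac{1}{-92 - 21} = 13934 + 2 \left(-21\right) \frac{1}{-113} = 13934 + 2 \left(-21\right) \left(- \frac{1}{113}\right) = 13934 + \frac{42}{113} = \frac{1574584}{113}$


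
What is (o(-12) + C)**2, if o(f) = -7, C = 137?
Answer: 16900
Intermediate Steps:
(o(-12) + C)**2 = (-7 + 137)**2 = 130**2 = 16900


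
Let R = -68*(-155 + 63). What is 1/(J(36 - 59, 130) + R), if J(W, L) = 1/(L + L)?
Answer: 260/1626561 ≈ 0.00015985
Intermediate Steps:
J(W, L) = 1/(2*L)
R = 6256 (R = -68*(-92) = 6256)
1/(J(36 - 59, 130) + R) = 1/((½)/130 + 6256) = 1/((½)*(1/130) + 6256) = 1/(1/260 + 6256) = 1/(1626561/260) = 260/1626561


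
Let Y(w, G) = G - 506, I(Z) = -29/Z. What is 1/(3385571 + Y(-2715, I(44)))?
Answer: 44/148942831 ≈ 2.9542e-7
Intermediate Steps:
Y(w, G) = -506 + G
1/(3385571 + Y(-2715, I(44))) = 1/(3385571 + (-506 - 29/44)) = 1/(3385571 - 22293/44) = 1/(148942831/44) = 44/148942831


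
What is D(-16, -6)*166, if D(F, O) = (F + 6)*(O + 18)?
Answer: -19920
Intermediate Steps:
D(F, O) = (6 + F)*(18 + O)
D(-16, -6)*166 = (108 + 6*(-6) + 18*(-16) - 16*(-6))*166 = (108 - 36 - 288 + 96)*166 = -120*166 = -19920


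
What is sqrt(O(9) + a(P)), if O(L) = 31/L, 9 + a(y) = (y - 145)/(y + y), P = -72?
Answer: I*sqrt(583)/12 ≈ 2.0121*I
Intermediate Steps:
a(y) = -9 + (-145 + y)/(2*y) (a(y) = -9 + (y - 145)/(y + y) = -9 + (-145 + y)/((2*y)) = -9 + (-145 + y)*(1/(2*y)) = -9 + (-145 + y)/(2*y))
sqrt(O(9) + a(P)) = sqrt(31/9 + (1/2)*(-145 - 17*(-72))/(-72)) = sqrt(31*(1/9) + (1/2)*(-1/72)*(-145 + 1224)) = sqrt(31/9 + (1/2)*(-1/72)*1079) = sqrt(31/9 - 1079/144) = sqrt(-583/144) = I*sqrt(583)/12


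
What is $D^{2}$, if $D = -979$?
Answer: $958441$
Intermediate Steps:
$D^{2} = \left(-979\right)^{2} = 958441$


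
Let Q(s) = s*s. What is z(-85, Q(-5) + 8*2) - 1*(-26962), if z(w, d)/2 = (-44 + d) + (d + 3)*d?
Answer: 30564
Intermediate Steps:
Q(s) = s²
z(w, d) = -88 + 2*d + 2*d*(3 + d) (z(w, d) = 2*((-44 + d) + (d + 3)*d) = 2*((-44 + d) + (3 + d)*d) = 2*((-44 + d) + d*(3 + d)) = 2*(-44 + d + d*(3 + d)) = -88 + 2*d + 2*d*(3 + d))
z(-85, Q(-5) + 8*2) - 1*(-26962) = (-88 + 2*((-5)² + 8*2)² + 8*((-5)² + 8*2)) - 1*(-26962) = (-88 + 2*(25 + 16)² + 8*(25 + 16)) + 26962 = (-88 + 2*41² + 8*41) + 26962 = (-88 + 2*1681 + 328) + 26962 = (-88 + 3362 + 328) + 26962 = 3602 + 26962 = 30564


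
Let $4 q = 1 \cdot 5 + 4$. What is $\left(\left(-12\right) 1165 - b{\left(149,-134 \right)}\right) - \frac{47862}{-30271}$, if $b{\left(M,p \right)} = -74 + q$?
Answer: $- \frac{1683875095}{121084} \approx -13907.0$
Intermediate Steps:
$q = \frac{9}{4}$ ($q = \frac{1 \cdot 5 + 4}{4} = \frac{5 + 4}{4} = \frac{1}{4} \cdot 9 = \frac{9}{4} \approx 2.25$)
$b{\left(M,p \right)} = - \frac{287}{4}$ ($b{\left(M,p \right)} = -74 + \frac{9}{4} = - \frac{287}{4}$)
$\left(\left(-12\right) 1165 - b{\left(149,-134 \right)}\right) - \frac{47862}{-30271} = \left(\left(-12\right) 1165 - - \frac{287}{4}\right) - \frac{47862}{-30271} = \left(-13980 + \frac{287}{4}\right) - - \frac{47862}{30271} = - \frac{55633}{4} + \frac{47862}{30271} = - \frac{1683875095}{121084}$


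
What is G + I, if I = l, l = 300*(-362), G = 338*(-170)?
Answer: -166060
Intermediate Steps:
G = -57460
l = -108600
I = -108600
G + I = -57460 - 108600 = -166060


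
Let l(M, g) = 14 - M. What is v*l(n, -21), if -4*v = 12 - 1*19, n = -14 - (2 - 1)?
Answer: 203/4 ≈ 50.750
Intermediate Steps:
n = -15 (n = -14 - 1*1 = -14 - 1 = -15)
v = 7/4 (v = -(12 - 1*19)/4 = -(12 - 19)/4 = -¼*(-7) = 7/4 ≈ 1.7500)
v*l(n, -21) = 7*(14 - 1*(-15))/4 = 7*(14 + 15)/4 = (7/4)*29 = 203/4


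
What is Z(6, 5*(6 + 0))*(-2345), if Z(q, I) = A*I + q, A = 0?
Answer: -14070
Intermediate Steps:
Z(q, I) = q (Z(q, I) = 0*I + q = 0 + q = q)
Z(6, 5*(6 + 0))*(-2345) = 6*(-2345) = -14070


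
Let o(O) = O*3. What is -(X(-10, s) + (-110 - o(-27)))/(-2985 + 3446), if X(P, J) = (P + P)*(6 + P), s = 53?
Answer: -51/461 ≈ -0.11063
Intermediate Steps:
o(O) = 3*O
X(P, J) = 2*P*(6 + P) (X(P, J) = (2*P)*(6 + P) = 2*P*(6 + P))
-(X(-10, s) + (-110 - o(-27)))/(-2985 + 3446) = -(2*(-10)*(6 - 10) + (-110 - 3*(-27)))/(-2985 + 3446) = -(2*(-10)*(-4) + (-110 - 1*(-81)))/461 = -(80 + (-110 + 81))/461 = -(80 - 29)/461 = -51/461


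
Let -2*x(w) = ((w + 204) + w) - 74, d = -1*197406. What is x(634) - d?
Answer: 196707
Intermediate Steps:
d = -197406
x(w) = -65 - w (x(w) = -(((w + 204) + w) - 74)/2 = -(((204 + w) + w) - 74)/2 = -((204 + 2*w) - 74)/2 = -(130 + 2*w)/2 = -65 - w)
x(634) - d = (-65 - 1*634) - 1*(-197406) = (-65 - 634) + 197406 = -699 + 197406 = 196707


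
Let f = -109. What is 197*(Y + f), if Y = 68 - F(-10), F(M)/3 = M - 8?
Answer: 2561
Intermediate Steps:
F(M) = -24 + 3*M (F(M) = 3*(M - 8) = 3*(-8 + M) = -24 + 3*M)
Y = 122 (Y = 68 - (-24 + 3*(-10)) = 68 - (-24 - 30) = 68 - 1*(-54) = 68 + 54 = 122)
197*(Y + f) = 197*(122 - 109) = 197*13 = 2561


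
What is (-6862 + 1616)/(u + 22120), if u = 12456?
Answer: -2623/17288 ≈ -0.15172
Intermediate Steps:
(-6862 + 1616)/(u + 22120) = (-6862 + 1616)/(12456 + 22120) = -5246/34576 = -5246*1/34576 = -2623/17288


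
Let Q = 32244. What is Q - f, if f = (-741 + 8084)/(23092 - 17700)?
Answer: 173852305/5392 ≈ 32243.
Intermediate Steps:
f = 7343/5392 ≈ 1.3618
Q - f = 32244 - 1*7343/5392 = 32244 - 7343/5392 = 173852305/5392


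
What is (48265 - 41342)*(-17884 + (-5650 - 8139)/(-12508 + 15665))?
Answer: -55852367653/451 ≈ -1.2384e+8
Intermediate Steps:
(48265 - 41342)*(-17884 + (-5650 - 8139)/(-12508 + 15665)) = 6923*(-17884 - 13789/3157) = 6923*(-56473577/3157) = -55852367653/451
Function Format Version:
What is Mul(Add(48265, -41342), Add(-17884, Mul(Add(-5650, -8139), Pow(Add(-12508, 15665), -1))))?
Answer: Rational(-55852367653, 451) ≈ -1.2384e+8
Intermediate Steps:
Mul(Add(48265, -41342), Add(-17884, Mul(Add(-5650, -8139), Pow(Add(-12508, 15665), -1)))) = Mul(6923, Add(-17884, Mul(-13789, Pow(3157, -1)))) = Mul(6923, Add(-17884, Mul(-13789, Rational(1, 3157)))) = Mul(6923, Add(-17884, Rational(-13789, 3157))) = Mul(6923, Rational(-56473577, 3157)) = Rational(-55852367653, 451)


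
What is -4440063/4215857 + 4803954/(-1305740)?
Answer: -13025175480099/2752406559590 ≈ -4.7323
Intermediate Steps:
-4440063/4215857 + 4803954/(-1305740) = -4440063*1/4215857 + 4803954*(-1/1305740) = -4440063/4215857 - 2401977/652870 = -13025175480099/2752406559590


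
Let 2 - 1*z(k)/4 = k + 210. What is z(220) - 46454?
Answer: -48166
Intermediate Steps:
z(k) = -832 - 4*k (z(k) = 8 - 4*(k + 210) = 8 - 4*(210 + k) = 8 + (-840 - 4*k) = -832 - 4*k)
z(220) - 46454 = (-832 - 4*220) - 46454 = (-832 - 880) - 46454 = -1712 - 46454 = -48166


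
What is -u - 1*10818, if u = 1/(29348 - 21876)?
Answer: -80832097/7472 ≈ -10818.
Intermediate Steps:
u = 1/7472 ≈ 0.00013383
-u - 1*10818 = -1*1/7472 - 1*10818 = -1/7472 - 10818 = -80832097/7472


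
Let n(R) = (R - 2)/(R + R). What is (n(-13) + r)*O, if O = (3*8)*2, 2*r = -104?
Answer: -32088/13 ≈ -2468.3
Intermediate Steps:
n(R) = (-2 + R)/(2*R) (n(R) = (-2 + R)/((2*R)) = (-2 + R)*(1/(2*R)) = (-2 + R)/(2*R))
r = -52 (r = (1/2)*(-104) = -52)
O = 48 (O = 24*2 = 48)
(n(-13) + r)*O = ((1/2)*(-2 - 13)/(-13) - 52)*48 = ((1/2)*(-1/13)*(-15) - 52)*48 = (15/26 - 52)*48 = -1337/26*48 = -32088/13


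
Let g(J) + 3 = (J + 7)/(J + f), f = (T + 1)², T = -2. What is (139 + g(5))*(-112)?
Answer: -15456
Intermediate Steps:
f = 1 (f = (-2 + 1)² = (-1)² = 1)
g(J) = -3 + (7 + J)/(1 + J) (g(J) = -3 + (J + 7)/(J + 1) = -3 + (7 + J)/(1 + J))
(139 + g(5))*(-112) = (139 + 2*(2 - 1*5)/(1 + 5))*(-112) = (139 + 2*(2 - 5)/6)*(-112) = (139 + 2*(⅙)*(-3))*(-112) = (139 - 1)*(-112) = 138*(-112) = -15456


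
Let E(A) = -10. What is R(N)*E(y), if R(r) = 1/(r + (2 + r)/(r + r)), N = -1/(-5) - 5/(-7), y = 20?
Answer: -11200/2809 ≈ -3.9872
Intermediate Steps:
N = 32/35 (N = -1*(-⅕) - 5*(-⅐) = ⅕ + 5/7 = 32/35 ≈ 0.91429)
R(r) = 1/(r + (2 + r)/(2*r)) (R(r) = 1/(r + (2 + r)/((2*r))) = 1/(r + (2 + r)*(1/(2*r))) = 1/(r + (2 + r)/(2*r)))
R(N)*E(y) = (2*(32/35)/(2 + 32/35 + 2*(32/35)²))*(-10) = (2*(32/35)/(2 + 32/35 + 2*(1024/1225)))*(-10) = (2*(32/35)/(2 + 32/35 + 2048/1225))*(-10) = (2*(32/35)/(5618/1225))*(-10) = (2*(32/35)*(1225/5618))*(-10) = (1120/2809)*(-10) = -11200/2809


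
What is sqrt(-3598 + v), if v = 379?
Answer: I*sqrt(3219) ≈ 56.736*I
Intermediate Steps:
sqrt(-3598 + v) = sqrt(-3598 + 379) = sqrt(-3219) = I*sqrt(3219)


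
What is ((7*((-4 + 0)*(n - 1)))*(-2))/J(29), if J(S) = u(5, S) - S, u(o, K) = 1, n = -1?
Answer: 4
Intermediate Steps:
J(S) = 1 - S
((7*((-4 + 0)*(n - 1)))*(-2))/J(29) = ((7*((-4 + 0)*(-1 - 1)))*(-2))/(1 - 1*29) = ((7*(-4*(-2)))*(-2))/(1 - 29) = ((7*8)*(-2))/(-28) = (56*(-2))*(-1/28) = -112*(-1/28) = 4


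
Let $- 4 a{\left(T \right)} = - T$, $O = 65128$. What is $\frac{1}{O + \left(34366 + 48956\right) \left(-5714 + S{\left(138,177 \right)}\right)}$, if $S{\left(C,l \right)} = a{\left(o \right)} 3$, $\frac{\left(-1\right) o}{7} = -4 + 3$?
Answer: $- \frac{2}{951198679} \approx -2.1026 \cdot 10^{-9}$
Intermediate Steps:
$o = 7$ ($o = - 7 \left(-4 + 3\right) = \left(-7\right) \left(-1\right) = 7$)
$a{\left(T \right)} = \frac{T}{4}$ ($a{\left(T \right)} = - \frac{\left(-1\right) T}{4} = \frac{T}{4}$)
$S{\left(C,l \right)} = \frac{21}{4}$ ($S{\left(C,l \right)} = \frac{1}{4} \cdot 7 \cdot 3 = \frac{7}{4} \cdot 3 = \frac{21}{4}$)
$\frac{1}{O + \left(34366 + 48956\right) \left(-5714 + S{\left(138,177 \right)}\right)} = \frac{1}{65128 + \left(34366 + 48956\right) \left(-5714 + \frac{21}{4}\right)} = \frac{1}{65128 + 83322 \left(- \frac{22835}{4}\right)} = \frac{1}{65128 - \frac{951328935}{2}} = \frac{1}{- \frac{951198679}{2}} = - \frac{2}{951198679}$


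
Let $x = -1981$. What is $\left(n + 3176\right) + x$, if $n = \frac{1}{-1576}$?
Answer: $\frac{1883319}{1576} \approx 1195.0$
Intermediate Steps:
$n = - \frac{1}{1576} \approx -0.00063452$
$\left(n + 3176\right) + x = \left(- \frac{1}{1576} + 3176\right) - 1981 = \frac{5005375}{1576} - 1981 = \frac{1883319}{1576}$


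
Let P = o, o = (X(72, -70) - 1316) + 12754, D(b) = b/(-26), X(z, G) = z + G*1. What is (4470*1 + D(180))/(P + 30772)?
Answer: 14505/137189 ≈ 0.10573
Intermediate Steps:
X(z, G) = G + z (X(z, G) = z + G = G + z)
D(b) = -b/26 (D(b) = b*(-1/26) = -b/26)
o = 11440 (o = ((-70 + 72) - 1316) + 12754 = (2 - 1316) + 12754 = -1314 + 12754 = 11440)
P = 11440
(4470*1 + D(180))/(P + 30772) = (4470*1 - 1/26*180)/(11440 + 30772) = (4470 - 90/13)/42212 = (58020/13)*(1/42212) = 14505/137189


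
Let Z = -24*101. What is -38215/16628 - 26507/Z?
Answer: 87031309/10076568 ≈ 8.6370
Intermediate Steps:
Z = -2424
-38215/16628 - 26507/Z = -38215/16628 - 26507/(-2424) = -38215*1/16628 - 26507*(-1/2424) = -38215/16628 + 26507/2424 = 87031309/10076568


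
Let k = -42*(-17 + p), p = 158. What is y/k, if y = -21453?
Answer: 7151/1974 ≈ 3.6226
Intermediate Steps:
k = -5922 (k = -42*(-17 + 158) = -42*141 = -5922)
y/k = -21453/(-5922) = -21453*(-1/5922) = 7151/1974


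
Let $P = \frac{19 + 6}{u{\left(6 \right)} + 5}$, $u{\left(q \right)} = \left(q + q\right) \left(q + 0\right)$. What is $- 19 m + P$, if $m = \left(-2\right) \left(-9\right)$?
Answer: $- \frac{26309}{77} \approx -341.68$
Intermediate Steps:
$u{\left(q \right)} = 2 q^{2}$ ($u{\left(q \right)} = 2 q q = 2 q^{2}$)
$P = \frac{25}{77}$ ($P = \frac{19 + 6}{2 \cdot 6^{2} + 5} = \frac{25}{2 \cdot 36 + 5} = \frac{25}{72 + 5} = \frac{25}{77} \approx 0.32468$)
$m = 18$
$- 19 m + P = \left(-19\right) 18 + \frac{25}{77} = -342 + \frac{25}{77} = - \frac{26309}{77}$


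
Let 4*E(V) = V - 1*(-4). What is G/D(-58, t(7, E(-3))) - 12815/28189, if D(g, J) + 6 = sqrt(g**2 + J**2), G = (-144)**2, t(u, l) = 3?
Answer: 3464398969/94066693 + 20736*sqrt(3373)/3337 ≈ 397.72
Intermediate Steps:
E(V) = 1 + V/4 (E(V) = (V - 1*(-4))/4 = (V + 4)/4 = (4 + V)/4 = 1 + V/4)
G = 20736
D(g, J) = -6 + sqrt(J**2 + g**2) (D(g, J) = -6 + sqrt(g**2 + J**2) = -6 + sqrt(J**2 + g**2))
G/D(-58, t(7, E(-3))) - 12815/28189 = 20736/(-6 + sqrt(3**2 + (-58)**2)) - 12815/28189 = 20736/(-6 + sqrt(9 + 3364)) - 12815*1/28189 = 20736/(-6 + sqrt(3373)) - 12815/28189 = -12815/28189 + 20736/(-6 + sqrt(3373))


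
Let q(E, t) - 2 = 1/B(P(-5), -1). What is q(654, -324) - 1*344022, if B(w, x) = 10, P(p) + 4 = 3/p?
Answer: -3440199/10 ≈ -3.4402e+5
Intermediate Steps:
P(p) = -4 + 3/p
q(E, t) = 21/10 (q(E, t) = 2 + 1/10 = 21/10)
q(654, -324) - 1*344022 = 21/10 - 1*344022 = 21/10 - 344022 = -3440199/10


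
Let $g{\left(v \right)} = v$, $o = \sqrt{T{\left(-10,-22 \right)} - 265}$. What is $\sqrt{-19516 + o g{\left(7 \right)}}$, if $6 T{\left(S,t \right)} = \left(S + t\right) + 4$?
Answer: $\frac{\sqrt{-175644 + 21 i \sqrt{2427}}}{3} \approx 0.41142 + 139.7 i$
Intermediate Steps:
$T{\left(S,t \right)} = \frac{2}{3} + \frac{S}{6} + \frac{t}{6}$ ($T{\left(S,t \right)} = \frac{\left(S + t\right) + 4}{6} = \frac{4 + S + t}{6} = \frac{2}{3} + \frac{S}{6} + \frac{t}{6}$)
$o = \frac{i \sqrt{2427}}{3}$ ($o = \sqrt{\left(\frac{2}{3} + \frac{1}{6} \left(-10\right) + \frac{1}{6} \left(-22\right)\right) - 265} = \sqrt{\left(\frac{2}{3} - \frac{5}{3} - \frac{11}{3}\right) - 265} = \sqrt{- \frac{14}{3} - 265} = \sqrt{- \frac{809}{3}} = \frac{i \sqrt{2427}}{3} \approx 16.422 i$)
$\sqrt{-19516 + o g{\left(7 \right)}} = \sqrt{-19516 + \frac{i \sqrt{2427}}{3} \cdot 7} = \sqrt{-19516 + \frac{7 i \sqrt{2427}}{3}}$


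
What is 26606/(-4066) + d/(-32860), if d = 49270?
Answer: -53730249/6680438 ≈ -8.0429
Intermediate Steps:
26606/(-4066) + d/(-32860) = 26606/(-4066) + 49270/(-32860) = 26606*(-1/4066) + 49270*(-1/32860) = -13303/2033 - 4927/3286 = -53730249/6680438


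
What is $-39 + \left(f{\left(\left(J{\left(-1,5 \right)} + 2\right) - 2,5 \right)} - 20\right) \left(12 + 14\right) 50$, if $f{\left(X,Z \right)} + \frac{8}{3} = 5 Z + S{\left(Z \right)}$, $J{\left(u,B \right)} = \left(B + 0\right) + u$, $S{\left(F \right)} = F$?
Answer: $\frac{28483}{3} \approx 9494.3$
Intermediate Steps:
$J{\left(u,B \right)} = B + u$
$f{\left(X,Z \right)} = - \frac{8}{3} + 6 Z$ ($f{\left(X,Z \right)} = - \frac{8}{3} + \left(5 Z + Z\right) = - \frac{8}{3} + 6 Z$)
$-39 + \left(f{\left(\left(J{\left(-1,5 \right)} + 2\right) - 2,5 \right)} - 20\right) \left(12 + 14\right) 50 = -39 + \left(\left(- \frac{8}{3} + 6 \cdot 5\right) - 20\right) \left(12 + 14\right) 50 = -39 + \left(\left(- \frac{8}{3} + 30\right) - 20\right) 26 \cdot 50 = -39 + \left(\frac{82}{3} - 20\right) 26 \cdot 50 = -39 + \frac{22}{3} \cdot 26 \cdot 50 = -39 + \frac{572}{3} \cdot 50 = -39 + \frac{28600}{3} = \frac{28483}{3}$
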